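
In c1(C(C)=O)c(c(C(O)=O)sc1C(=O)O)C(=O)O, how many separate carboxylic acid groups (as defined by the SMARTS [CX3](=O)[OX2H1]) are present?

[CX3](=O)[OX2H1] is the SMARTS for a carboxylic acid: an sp2 carbon double-bonded to O and single-bonded to an -OH oxygen.
The molecule carries 3 separate instances of a carboxylic acid group (-C(=O)OH) meeting every constraint; each maps to a distinct set of atoms, giving 3 matches.

3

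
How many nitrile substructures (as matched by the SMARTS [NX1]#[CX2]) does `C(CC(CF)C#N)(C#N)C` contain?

2

[NX1]#[CX2] is the SMARTS for a nitrile: a nitrogen triple-bonded to a two-connected carbon.
The molecule carries 2 separate instances of a nitrile (-C#N) meeting every constraint; each maps to a distinct set of atoms, giving 2 matches.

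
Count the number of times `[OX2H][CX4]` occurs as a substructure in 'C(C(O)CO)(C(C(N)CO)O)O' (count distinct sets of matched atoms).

5

[OX2H][CX4] is the SMARTS for an aliphatic alcohol: a hydroxyl oxygen bound to an sp3 (X4) carbon.
The molecule carries 5 separate instances of a hydroxyl group (-OH) meeting every constraint; each maps to a distinct set of atoms, giving 5 matches.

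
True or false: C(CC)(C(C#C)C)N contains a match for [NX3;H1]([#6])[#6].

False

The pattern [NX3;H1]([#6])[#6] describes a trivalent nitrogen with one H, bonded to two carbons — a secondary amine.
The closest candidate here is a primary amino group (-NH2), but the nitrogen has H2 and only one carbon neighbour. No other fragment satisfies the full query, so there is no match.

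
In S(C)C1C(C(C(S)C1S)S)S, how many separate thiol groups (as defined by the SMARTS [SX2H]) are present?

4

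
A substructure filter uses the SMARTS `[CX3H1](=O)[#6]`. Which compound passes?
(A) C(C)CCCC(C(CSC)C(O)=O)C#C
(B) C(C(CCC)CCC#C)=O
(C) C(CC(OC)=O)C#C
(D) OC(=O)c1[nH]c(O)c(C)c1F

B

[CX3H1](=O)[#6] describes an sp2 carbon with one H, double-bonded to O and single-bonded to carbon (an aldehyde).
(A) has a carboxylic acid group (-C(=O)OH) but the carbonyl carbon has H0 and is bonded to O, not H1.
(B) contains an aldehyde (-CHO), which satisfies every atom and bond constraint.
(C) has a methyl-ester group (-C(=O)OCH3) but the carbonyl carbon has H0, not H1.
(D) has a carboxylic acid group (-C(=O)OH) but the carbonyl carbon has H0 and is bonded to O, not H1.
So the answer is (B).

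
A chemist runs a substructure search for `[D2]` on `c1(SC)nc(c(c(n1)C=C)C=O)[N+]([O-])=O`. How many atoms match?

5

The query [D2] means: atom with exactly two heavy-atom neighbours.
Check the 15 heavy atoms by environment: 2× n (aromatic, D2) → match; 4× c (aromatic, D3) → no; 1× N (charge +1, D3) → no; 1× O (charge -1, D1) → no; 2× O (D1) → no; 2× C (D2) → match; 2× C (D1) → no; 1× S (D2) → match.
Summing the matching environments: 2 + 2 + 1 = 5 matching atoms.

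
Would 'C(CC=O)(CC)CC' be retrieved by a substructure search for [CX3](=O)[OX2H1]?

The pattern [CX3](=O)[OX2H1] describes an sp2 carbon double-bonded to O and single-bonded to an -OH oxygen — a carboxylic acid.
The closest candidate here is an aldehyde (-CHO), but there is no singly-bonded oxygen on the carbonyl carbon. No other fragment satisfies the full query, so there is no match.

No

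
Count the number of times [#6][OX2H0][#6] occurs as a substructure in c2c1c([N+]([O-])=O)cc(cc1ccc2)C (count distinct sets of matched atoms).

0

[#6][OX2H0][#6] is the SMARTS for an ether: an aliphatic oxygen bridging two carbons with no H on the oxygen.
No fragment in the molecule satisfies every constraint, giving 0 matches.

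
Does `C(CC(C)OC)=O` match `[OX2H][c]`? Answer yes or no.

The pattern [OX2H][c] describes a hydroxyl oxygen attached to an aromatic carbon — a phenol.
The closest candidate here is a methoxy ether (-OCH3), but the oxygen has H0, not H1. No other fragment satisfies the full query, so there is no match.

No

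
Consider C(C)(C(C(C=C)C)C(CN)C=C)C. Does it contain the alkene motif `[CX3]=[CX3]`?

Yes

The pattern [CX3]=[CX3] describes a non-aromatic C=C double bond between two sp2 carbons — an alkene.
The molecule carries a vinyl group (-CH=CH2), whose atoms satisfy every constraint of the query, so the pattern matches.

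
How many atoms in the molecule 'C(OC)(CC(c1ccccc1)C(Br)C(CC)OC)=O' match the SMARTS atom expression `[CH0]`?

The query [CH0] means: aliphatic carbon with no attached hydrogen.
Check the 19 heavy atoms by environment: 3× C (H3) → no; 2× C (H2) → no; 3× C (H1) → no; 3× O (H0) → no; 1× c (aromatic, H0) → no; 5× c (aromatic, H1) → no; 1× Br (H0) → no; 1× C (H0) → match.
That gives 1 matching atom.

1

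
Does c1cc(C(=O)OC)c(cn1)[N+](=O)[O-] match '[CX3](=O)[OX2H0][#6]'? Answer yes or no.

Yes

The pattern [CX3](=O)[OX2H0][#6] describes a carbonyl carbon bonded to an oxygen that is itself bonded to carbon (no H on that O) — an ester.
The molecule carries a methyl-ester group (-C(=O)OCH3), whose atoms satisfy every constraint of the query, so the pattern matches.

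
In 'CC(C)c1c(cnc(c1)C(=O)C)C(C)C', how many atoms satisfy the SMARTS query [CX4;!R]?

The query [CX4;!R] means: aliphatic carbon with four total connections, not in a ring.
Check the 15 heavy atoms by environment: 1× n (aromatic, X2, in 6-ring) → no; 5× c (aromatic, X3, in 6-ring) → no; 7× C (X4, acyclic) → match; 1× C (X3, acyclic) → no; 1× O (X1, acyclic) → no.
That gives 7 matching atoms.

7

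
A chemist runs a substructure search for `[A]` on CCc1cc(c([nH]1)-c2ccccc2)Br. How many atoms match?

3

Check the 14 heavy atoms by environment: 1× n (aromatic) → no; 10× c (aromatic) → no; 1× Br → match; 2× C → match.
Summing the matching environments: 1 + 2 = 3 matching atoms.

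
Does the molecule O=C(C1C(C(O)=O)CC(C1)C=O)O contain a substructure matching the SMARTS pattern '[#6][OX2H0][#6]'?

The pattern [#6][OX2H0][#6] describes an aliphatic oxygen bridging two carbons with no H on the oxygen — an ether.
The closest candidate here is a carboxylic acid group (-C(=O)OH), but the -OH oxygen has H1; the =O is OX1, not OX2. No other fragment satisfies the full query, so there is no match.

No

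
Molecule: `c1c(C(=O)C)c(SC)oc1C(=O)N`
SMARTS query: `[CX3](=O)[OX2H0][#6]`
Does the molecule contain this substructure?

No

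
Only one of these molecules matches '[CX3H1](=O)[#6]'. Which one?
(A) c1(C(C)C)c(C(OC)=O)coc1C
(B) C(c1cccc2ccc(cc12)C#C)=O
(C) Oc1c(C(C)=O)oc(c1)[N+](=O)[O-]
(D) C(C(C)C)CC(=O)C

[CX3H1](=O)[#6] describes an sp2 carbon with one H, double-bonded to O and single-bonded to carbon (an aldehyde).
(A) has a methyl-ester group (-C(=O)OCH3) but the carbonyl carbon has H0, not H1.
(B) contains an aldehyde (-CHO), which satisfies every atom and bond constraint.
(C) has an acetyl/ketone group (-C(=O)CH3) but the carbonyl carbon has H0 (two carbon neighbours), not H1.
(D) has an acetyl/ketone group (-C(=O)CH3) but the carbonyl carbon has H0 (two carbon neighbours), not H1.
So the answer is (B).

B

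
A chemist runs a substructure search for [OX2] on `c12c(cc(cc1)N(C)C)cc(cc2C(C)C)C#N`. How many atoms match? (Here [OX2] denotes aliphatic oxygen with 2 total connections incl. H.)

0

Check the 18 heavy atoms by environment: 10× c (aromatic, X3) → no; 5× C (X4) → no; 1× C (X2) → no; 1× N (X1) → no; 1× N (X3) → no.
No environment satisfies the query, so 0 matching atoms.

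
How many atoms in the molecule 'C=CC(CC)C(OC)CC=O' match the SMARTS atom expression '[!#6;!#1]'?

2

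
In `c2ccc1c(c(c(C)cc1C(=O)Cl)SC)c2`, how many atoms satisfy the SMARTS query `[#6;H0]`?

6

The query [#6;H0] means: any carbon with no attached hydrogen.
Check the 16 heavy atoms by environment: 5× c (aromatic, H0) → match; 5× c (aromatic, H1) → no; 1× C (H0) → match; 1× O (H0) → no; 1× Cl (H0) → no; 1× S (H0) → no; 2× C (H3) → no.
Summing the matching environments: 5 + 1 = 6 matching atoms.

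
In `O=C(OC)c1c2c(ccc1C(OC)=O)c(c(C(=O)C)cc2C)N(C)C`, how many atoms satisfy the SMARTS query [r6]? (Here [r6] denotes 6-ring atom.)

10

The query [r6] means: r6 matches atoms in a six-membered ring.
Check the 25 heavy atoms by environment: 10× c (aromatic, in 6-ring) → match; 9× C (acyclic) → no; 5× O (acyclic) → no; 1× N (acyclic) → no.
That gives 10 matching atoms.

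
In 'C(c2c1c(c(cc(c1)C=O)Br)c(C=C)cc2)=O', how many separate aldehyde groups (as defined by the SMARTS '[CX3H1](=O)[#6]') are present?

[CX3H1](=O)[#6] is the SMARTS for an aldehyde: an sp2 carbon with one H, double-bonded to O and single-bonded to carbon.
The molecule carries 2 separate instances of an aldehyde (-CHO) meeting every constraint; each maps to a distinct set of atoms, giving 2 matches.

2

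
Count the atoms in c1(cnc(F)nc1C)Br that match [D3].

The query [D3] means: atom with exactly three heavy-atom neighbours.
Check the 9 heavy atoms by environment: 2× n (aromatic, D2) → no; 3× c (aromatic, D3) → match; 1× c (aromatic, D2) → no; 1× Br (D1) → no; 1× C (D1) → no; 1× F (D1) → no.
That gives 3 matching atoms.

3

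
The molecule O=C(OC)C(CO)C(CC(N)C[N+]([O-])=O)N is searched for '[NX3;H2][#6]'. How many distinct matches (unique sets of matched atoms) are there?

2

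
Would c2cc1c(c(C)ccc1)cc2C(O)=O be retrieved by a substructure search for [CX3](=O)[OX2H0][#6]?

The pattern [CX3](=O)[OX2H0][#6] describes a carbonyl carbon bonded to an oxygen that is itself bonded to carbon (no H on that O) — an ester.
The closest candidate here is a carboxylic acid group (-C(=O)OH), but the singly-bonded O carries H (OX2H1, not H0). No other fragment satisfies the full query, so there is no match.

No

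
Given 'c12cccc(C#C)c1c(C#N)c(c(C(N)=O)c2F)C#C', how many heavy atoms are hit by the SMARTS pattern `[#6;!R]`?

6

Check the 20 heavy atoms by environment: 10× c (aromatic, in 6-ring) → no; 1× F (acyclic) → no; 6× C (acyclic) → match; 1× O (acyclic) → no; 2× N (acyclic) → no.
That gives 6 matching atoms.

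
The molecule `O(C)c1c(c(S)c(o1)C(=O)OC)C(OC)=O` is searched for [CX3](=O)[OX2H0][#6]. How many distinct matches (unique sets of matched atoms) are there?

2

[CX3](=O)[OX2H0][#6] is the SMARTS for an ester: a carbonyl carbon bonded to an oxygen that is itself bonded to carbon (no H on that O).
The molecule carries 2 separate instances of a methyl-ester group (-C(=O)OCH3) meeting every constraint; each maps to a distinct set of atoms, giving 2 matches.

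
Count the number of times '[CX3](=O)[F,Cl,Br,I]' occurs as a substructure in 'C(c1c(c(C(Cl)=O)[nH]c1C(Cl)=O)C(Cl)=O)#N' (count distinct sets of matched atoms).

3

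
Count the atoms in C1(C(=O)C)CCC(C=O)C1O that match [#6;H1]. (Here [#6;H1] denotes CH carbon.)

4

Check the 11 heavy atoms by environment: 2× C (H2) → no; 4× C (H1) → match; 2× O (H0) → no; 1× O (H1) → no; 1× C (H0) → no; 1× C (H3) → no.
That gives 4 matching atoms.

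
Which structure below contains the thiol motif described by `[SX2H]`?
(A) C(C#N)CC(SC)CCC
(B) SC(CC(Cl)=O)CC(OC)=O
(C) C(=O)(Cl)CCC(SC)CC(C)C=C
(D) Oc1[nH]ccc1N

B

[SX2H] describes an aliphatic sulfur with two connections, one being H (a thiol).
(A) has a methylthio ether (-SCH3) but the sulfur has H0 (bonded to two carbons), not H1.
(B) contains a thiol (-SH), which satisfies every atom and bond constraint.
(C) has a methylthio ether (-SCH3) but the sulfur has H0 (bonded to two carbons), not H1.
(D) has a hydroxyl group (-OH) but it is an -OH, not an -SH.
So the answer is (B).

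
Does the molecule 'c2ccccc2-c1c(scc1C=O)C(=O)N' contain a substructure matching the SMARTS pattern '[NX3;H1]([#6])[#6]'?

The pattern [NX3;H1]([#6])[#6] describes a trivalent nitrogen with one H, bonded to two carbons — a secondary amine.
The closest candidate here is a primary amide (-C(=O)NH2), but the -C(=O)NH2 nitrogen has H2, not H1. No other fragment satisfies the full query, so there is no match.

No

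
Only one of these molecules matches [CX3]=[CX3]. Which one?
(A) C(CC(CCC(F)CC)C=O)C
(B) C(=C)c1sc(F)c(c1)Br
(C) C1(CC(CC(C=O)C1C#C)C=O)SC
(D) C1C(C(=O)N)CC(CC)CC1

B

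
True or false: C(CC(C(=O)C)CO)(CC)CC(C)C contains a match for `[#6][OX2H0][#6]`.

False

The pattern [#6][OX2H0][#6] describes an aliphatic oxygen bridging two carbons with no H on the oxygen — an ether.
The closest candidate here is a hydroxyl group (-OH), but the oxygen has H1, not H0 bridging two carbons. No other fragment satisfies the full query, so there is no match.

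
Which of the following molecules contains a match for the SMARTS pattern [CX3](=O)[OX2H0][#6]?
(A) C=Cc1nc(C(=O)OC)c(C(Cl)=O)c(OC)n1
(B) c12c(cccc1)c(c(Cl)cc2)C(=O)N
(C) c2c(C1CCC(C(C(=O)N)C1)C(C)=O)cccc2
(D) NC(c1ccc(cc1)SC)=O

A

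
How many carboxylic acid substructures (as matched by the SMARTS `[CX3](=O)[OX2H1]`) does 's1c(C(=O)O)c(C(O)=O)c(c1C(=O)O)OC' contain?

3

[CX3](=O)[OX2H1] is the SMARTS for a carboxylic acid: an sp2 carbon double-bonded to O and single-bonded to an -OH oxygen.
The molecule carries 3 separate instances of a carboxylic acid group (-C(=O)OH) meeting every constraint; each maps to a distinct set of atoms, giving 3 matches.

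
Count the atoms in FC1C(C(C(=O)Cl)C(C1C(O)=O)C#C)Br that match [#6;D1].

1

The query [#6;D1] means: carbon bonded to exactly one heavy atom.
Check the 15 heavy atoms by environment: 7× C (D3) → no; 1× C (D2) → no; 1× C (D1) → match; 3× O (D1) → no; 1× F (D1) → no; 1× Br (D1) → no; 1× Cl (D1) → no.
That gives 1 matching atom.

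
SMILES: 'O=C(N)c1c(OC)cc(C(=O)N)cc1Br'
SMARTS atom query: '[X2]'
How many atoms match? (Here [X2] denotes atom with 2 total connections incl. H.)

1

The query [X2] means: any atom with exactly two total connections (bonds + H).
Check the 15 heavy atoms by environment: 6× c (aromatic, X3) → no; 1× Br (X1) → no; 2× C (X3) → no; 2× O (X1) → no; 2× N (X3) → no; 1× O (X2) → match; 1× C (X4) → no.
That gives 1 matching atom.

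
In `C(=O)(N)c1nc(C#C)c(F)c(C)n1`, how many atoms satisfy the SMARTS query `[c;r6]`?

4

The query [c;r6] means: aromatic carbon that belongs to a six-membered ring.
Check the 13 heavy atoms by environment: 2× n (aromatic, in 6-ring) → no; 4× c (aromatic, in 6-ring) → match; 4× C (acyclic) → no; 1× O (acyclic) → no; 1× N (acyclic) → no; 1× F (acyclic) → no.
That gives 4 matching atoms.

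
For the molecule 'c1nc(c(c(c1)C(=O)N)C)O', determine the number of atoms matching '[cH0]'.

The query [cH0] means: aromatic carbon with no attached hydrogen (substituted or ring-fusion).
Check the 11 heavy atoms by environment: 1× n (aromatic, H0) → no; 2× c (aromatic, H1) → no; 3× c (aromatic, H0) → match; 1× C (H3) → no; 1× C (H0) → no; 1× O (H0) → no; 1× N (H2) → no; 1× O (H1) → no.
That gives 3 matching atoms.

3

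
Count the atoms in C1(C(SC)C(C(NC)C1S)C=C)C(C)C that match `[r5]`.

5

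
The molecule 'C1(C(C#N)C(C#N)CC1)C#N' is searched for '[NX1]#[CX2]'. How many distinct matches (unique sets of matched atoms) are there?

3

[NX1]#[CX2] is the SMARTS for a nitrile: a nitrogen triple-bonded to a two-connected carbon.
The molecule carries 3 separate instances of a nitrile (-C#N) meeting every constraint; each maps to a distinct set of atoms, giving 3 matches.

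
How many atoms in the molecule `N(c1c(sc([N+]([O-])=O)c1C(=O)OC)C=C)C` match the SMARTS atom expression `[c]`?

Check the 16 heavy atoms by environment: 1× s (aromatic) → no; 4× c (aromatic) → match; 1× N (charge +1) → no; 1× O (charge -1) → no; 3× O → no; 5× C → no; 1× N → no.
That gives 4 matching atoms.

4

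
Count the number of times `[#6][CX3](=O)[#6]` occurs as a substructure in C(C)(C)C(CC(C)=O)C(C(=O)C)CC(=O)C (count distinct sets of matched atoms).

3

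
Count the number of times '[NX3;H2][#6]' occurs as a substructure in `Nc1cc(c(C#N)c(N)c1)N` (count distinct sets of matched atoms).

[NX3;H2][#6] is the SMARTS for a primary amine: a trivalent nitrogen with two H attached to carbon.
The molecule carries 3 separate instances of a primary amino group (-NH2) meeting every constraint; each maps to a distinct set of atoms, giving 3 matches.

3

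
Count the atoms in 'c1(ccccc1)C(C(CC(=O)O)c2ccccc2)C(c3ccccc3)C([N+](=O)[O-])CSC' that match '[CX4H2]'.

2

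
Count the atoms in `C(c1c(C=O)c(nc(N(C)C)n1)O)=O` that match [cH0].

4

Check the 14 heavy atoms by environment: 2× n (aromatic, H0) → no; 4× c (aromatic, H0) → match; 1× N (H0) → no; 2× C (H3) → no; 1× O (H1) → no; 2× C (H1) → no; 2× O (H0) → no.
That gives 4 matching atoms.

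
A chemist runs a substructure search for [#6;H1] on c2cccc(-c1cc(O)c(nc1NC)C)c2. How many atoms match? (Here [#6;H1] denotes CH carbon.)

6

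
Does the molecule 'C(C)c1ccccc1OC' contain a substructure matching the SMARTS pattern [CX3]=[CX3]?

The pattern [CX3]=[CX3] describes a non-aromatic C=C double bond between two sp2 carbons — an alkene.
The closest candidate here is an ethyl group (-CH2CH3), but its C-C bond is a single bond between CX4 carbons, not CX3=CX3. No other fragment satisfies the full query, so there is no match.

No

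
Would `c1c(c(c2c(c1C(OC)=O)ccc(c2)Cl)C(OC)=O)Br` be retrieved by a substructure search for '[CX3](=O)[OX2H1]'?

The pattern [CX3](=O)[OX2H1] describes an sp2 carbon double-bonded to O and single-bonded to an -OH oxygen — a carboxylic acid.
The closest candidate here is a methyl-ester group (-C(=O)OCH3), but the singly-bonded O has no H (OX2H0, not OX2H1). No other fragment satisfies the full query, so there is no match.

No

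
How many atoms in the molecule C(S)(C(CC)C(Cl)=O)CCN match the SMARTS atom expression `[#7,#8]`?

2

The query [#7,#8] means: nitrogen or oxygen (comma = OR).
Check the 11 heavy atoms by environment: 7× C → no; 1× N → match; 1× S → no; 1× O → match; 1× Cl → no.
Summing the matching environments: 1 + 1 = 2 matching atoms.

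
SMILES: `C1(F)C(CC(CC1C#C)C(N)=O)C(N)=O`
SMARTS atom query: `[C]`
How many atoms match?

The query [C] means: uppercase C matches aliphatic (non-aromatic) carbon only.
Check the 15 heavy atoms by environment: 10× C → match; 2× O → no; 2× N → no; 1× F → no.
That gives 10 matching atoms.

10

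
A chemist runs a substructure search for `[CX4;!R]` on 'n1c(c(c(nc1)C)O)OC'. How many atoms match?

2

The query [CX4;!R] means: aliphatic carbon with four total connections, not in a ring.
Check the 10 heavy atoms by environment: 2× n (aromatic, X2, in 6-ring) → no; 4× c (aromatic, X3, in 6-ring) → no; 2× O (X2, acyclic) → no; 2× C (X4, acyclic) → match.
That gives 2 matching atoms.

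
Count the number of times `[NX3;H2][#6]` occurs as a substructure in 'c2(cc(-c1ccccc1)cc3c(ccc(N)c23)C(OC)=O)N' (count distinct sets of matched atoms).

2

[NX3;H2][#6] is the SMARTS for a primary amine: a trivalent nitrogen with two H attached to carbon.
The molecule carries 2 separate instances of a primary amino group (-NH2) meeting every constraint; each maps to a distinct set of atoms, giving 2 matches.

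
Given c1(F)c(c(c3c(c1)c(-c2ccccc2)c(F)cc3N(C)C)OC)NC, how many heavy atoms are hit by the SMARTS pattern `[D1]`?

Check the 25 heavy atoms by environment: 9× c (aromatic, D3) → no; 7× c (aromatic, D2) → no; 1× O (D2) → no; 4× C (D1) → match; 2× F (D1) → match; 1× N (D2) → no; 1× N (D3) → no.
Summing the matching environments: 4 + 2 = 6 matching atoms.

6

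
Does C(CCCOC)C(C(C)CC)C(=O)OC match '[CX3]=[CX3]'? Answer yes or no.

The pattern [CX3]=[CX3] describes a non-aromatic C=C double bond between two sp2 carbons — an alkene.
The closest candidate here is an ethyl group (-CH2CH3), but its C-C bond is a single bond between CX4 carbons, not CX3=CX3. No other fragment satisfies the full query, so there is no match.

No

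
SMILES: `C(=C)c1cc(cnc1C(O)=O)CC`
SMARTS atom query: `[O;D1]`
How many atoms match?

2

The query [O;D1] means: aliphatic oxygen bonded to exactly one heavy atom.
Check the 13 heavy atoms by environment: 1× n (aromatic, D2) → no; 2× c (aromatic, D2) → no; 3× c (aromatic, D3) → no; 2× C (D2) → no; 2× C (D1) → no; 1× C (D3) → no; 2× O (D1) → match.
That gives 2 matching atoms.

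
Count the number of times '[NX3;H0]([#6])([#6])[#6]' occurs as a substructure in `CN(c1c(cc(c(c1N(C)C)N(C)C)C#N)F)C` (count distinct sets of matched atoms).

[NX3;H0]([#6])([#6])[#6] is the SMARTS for a tertiary amine: a trivalent nitrogen with no H, bonded to three carbons.
The molecule carries 3 separate instances of a dimethylamino group (-N(CH3)2) meeting every constraint; each maps to a distinct set of atoms, giving 3 matches.

3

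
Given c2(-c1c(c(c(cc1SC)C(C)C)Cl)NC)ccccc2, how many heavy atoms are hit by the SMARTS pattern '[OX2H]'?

0

The query [OX2H] means: aliphatic oxygen with two connections, one of which is H — an -OH oxygen.
Check the 20 heavy atoms by environment: 6× c (aromatic, H0, X3) → no; 6× c (aromatic, H1, X3) → no; 1× C (H1, X4) → no; 4× C (H3, X4) → no; 1× Cl (H0, X1) → no; 1× S (H0, X2) → no; 1× N (H1, X3) → no.
No environment satisfies the query, so 0 matching atoms.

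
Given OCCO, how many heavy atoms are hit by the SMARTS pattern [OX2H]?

The query [OX2H] means: aliphatic oxygen with two connections, one of which is H — an -OH oxygen.
Check the 4 heavy atoms by environment: 2× C (H2, X4) → no; 2× O (H1, X2) → match.
That gives 2 matching atoms.

2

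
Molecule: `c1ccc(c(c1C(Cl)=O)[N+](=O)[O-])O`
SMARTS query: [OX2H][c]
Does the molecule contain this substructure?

The pattern [OX2H][c] describes a hydroxyl oxygen attached to an aromatic carbon — a phenol.
The molecule carries a hydroxyl group (-OH), whose atoms satisfy every constraint of the query, so the pattern matches.

Yes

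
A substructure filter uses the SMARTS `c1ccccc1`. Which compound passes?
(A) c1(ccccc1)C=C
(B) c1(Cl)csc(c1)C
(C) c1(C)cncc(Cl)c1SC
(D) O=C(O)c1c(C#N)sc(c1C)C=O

c1ccccc1 describes six aromatic carbons in a ring (a benzene ring).
(A) contains the required atom environment, so the pattern matches.
(B) has a methyl group (-CH3) but no six-membered all-carbon aromatic ring is present.
(C) has a methyl group (-CH3) but no six-membered all-carbon aromatic ring is present.
(D) has a methyl group (-CH3) but no six-membered all-carbon aromatic ring is present.
So the answer is (A).

A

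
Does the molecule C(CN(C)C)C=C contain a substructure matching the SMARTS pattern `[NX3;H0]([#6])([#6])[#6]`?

Yes

The pattern [NX3;H0]([#6])([#6])[#6] describes a trivalent nitrogen with no H, bonded to three carbons — a tertiary amine.
The molecule carries a dimethylamino group (-N(CH3)2), whose atoms satisfy every constraint of the query, so the pattern matches.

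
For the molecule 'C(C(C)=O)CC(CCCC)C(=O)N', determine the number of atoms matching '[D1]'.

5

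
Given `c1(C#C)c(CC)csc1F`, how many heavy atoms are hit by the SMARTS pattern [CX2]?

Check the 10 heavy atoms by environment: 1× s (aromatic, X2) → no; 4× c (aromatic, X3) → no; 2× C (X4) → no; 1× F (X1) → no; 2× C (X2) → match.
That gives 2 matching atoms.

2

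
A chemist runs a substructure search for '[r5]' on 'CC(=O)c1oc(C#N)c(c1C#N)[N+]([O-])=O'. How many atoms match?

5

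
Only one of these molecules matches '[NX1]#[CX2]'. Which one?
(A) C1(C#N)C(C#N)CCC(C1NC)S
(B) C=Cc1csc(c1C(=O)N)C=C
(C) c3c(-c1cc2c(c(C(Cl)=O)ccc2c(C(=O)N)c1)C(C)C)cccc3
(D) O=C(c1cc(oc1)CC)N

A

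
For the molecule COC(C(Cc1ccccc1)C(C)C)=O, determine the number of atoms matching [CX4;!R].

Check the 15 heavy atoms by environment: 6× C (X4, acyclic) → match; 6× c (aromatic, X3, in 6-ring) → no; 1× C (X3, acyclic) → no; 1× O (X1, acyclic) → no; 1× O (X2, acyclic) → no.
That gives 6 matching atoms.

6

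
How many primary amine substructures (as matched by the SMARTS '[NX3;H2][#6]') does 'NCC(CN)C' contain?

2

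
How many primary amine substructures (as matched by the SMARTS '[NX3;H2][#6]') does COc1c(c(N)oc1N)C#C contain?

[NX3;H2][#6] is the SMARTS for a primary amine: a trivalent nitrogen with two H attached to carbon.
The molecule carries 2 separate instances of a primary amino group (-NH2) meeting every constraint; each maps to a distinct set of atoms, giving 2 matches.

2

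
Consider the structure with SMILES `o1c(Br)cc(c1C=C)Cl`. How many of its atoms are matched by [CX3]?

2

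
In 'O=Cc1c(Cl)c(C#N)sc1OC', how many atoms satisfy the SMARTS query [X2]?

3

Check the 12 heavy atoms by environment: 1× s (aromatic, X2) → match; 4× c (aromatic, X3) → no; 1× O (X2) → match; 1× C (X4) → no; 1× C (X3) → no; 1× O (X1) → no; 1× Cl (X1) → no; 1× C (X2) → match; 1× N (X1) → no.
Summing the matching environments: 1 + 1 + 1 = 3 matching atoms.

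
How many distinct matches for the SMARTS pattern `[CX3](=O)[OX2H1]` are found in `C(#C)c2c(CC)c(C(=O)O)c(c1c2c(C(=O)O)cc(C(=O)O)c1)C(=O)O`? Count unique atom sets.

[CX3](=O)[OX2H1] is the SMARTS for a carboxylic acid: an sp2 carbon double-bonded to O and single-bonded to an -OH oxygen.
The molecule carries 4 separate instances of a carboxylic acid group (-C(=O)OH) meeting every constraint; each maps to a distinct set of atoms, giving 4 matches.

4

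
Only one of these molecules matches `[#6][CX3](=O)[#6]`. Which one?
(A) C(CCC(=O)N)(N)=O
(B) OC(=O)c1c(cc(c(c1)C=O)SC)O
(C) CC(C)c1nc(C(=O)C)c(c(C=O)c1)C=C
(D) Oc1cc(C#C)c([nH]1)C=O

C

[#6][CX3](=O)[#6] describes a carbonyl carbon (no H) flanked by two carbons (a ketone).
(A) has a primary amide (-C(=O)NH2) but one neighbour of the carbonyl carbon is N, not C.
(B) has an aldehyde (-CHO) but the carbonyl carbon has H1, so it is not flanked by two carbons.
(C) contains an acetyl/ketone group (-C(=O)CH3), which satisfies every atom and bond constraint.
(D) has an aldehyde (-CHO) but the carbonyl carbon has H1, so it is not flanked by two carbons.
So the answer is (C).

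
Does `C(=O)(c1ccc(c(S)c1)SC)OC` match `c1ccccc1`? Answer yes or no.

Yes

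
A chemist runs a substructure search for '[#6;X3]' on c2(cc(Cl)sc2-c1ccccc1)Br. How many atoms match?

The query [#6;X3] means: any carbon (aromatic or not) with three total connections.
Check the 13 heavy atoms by environment: 1× s (aromatic, X2) → no; 10× c (aromatic, X3) → match; 1× Br (X1) → no; 1× Cl (X1) → no.
That gives 10 matching atoms.

10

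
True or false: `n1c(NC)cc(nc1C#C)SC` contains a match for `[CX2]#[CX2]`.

True

The pattern [CX2]#[CX2] describes a carbon-carbon triple bond — an alkyne.
The molecule carries an ethynyl group (-C#CH), whose atoms satisfy every constraint of the query, so the pattern matches.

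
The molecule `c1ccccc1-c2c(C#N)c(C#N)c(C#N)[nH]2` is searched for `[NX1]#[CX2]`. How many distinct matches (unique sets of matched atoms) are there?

3

[NX1]#[CX2] is the SMARTS for a nitrile: a nitrogen triple-bonded to a two-connected carbon.
The molecule carries 3 separate instances of a nitrile (-C#N) meeting every constraint; each maps to a distinct set of atoms, giving 3 matches.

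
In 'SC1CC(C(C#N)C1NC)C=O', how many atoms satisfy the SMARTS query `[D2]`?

The query [D2] means: atom with exactly two heavy-atom neighbours.
Check the 12 heavy atoms by environment: 4× C (D3) → no; 3× C (D2) → match; 1× O (D1) → no; 1× S (D1) → no; 1× N (D2) → match; 1× C (D1) → no; 1× N (D1) → no.
Summing the matching environments: 3 + 1 = 4 matching atoms.

4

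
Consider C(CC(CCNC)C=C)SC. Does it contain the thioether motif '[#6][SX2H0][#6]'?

Yes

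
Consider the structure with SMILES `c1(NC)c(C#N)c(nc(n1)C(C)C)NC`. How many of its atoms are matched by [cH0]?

The query [cH0] means: aromatic carbon with no attached hydrogen (substituted or ring-fusion).
Check the 15 heavy atoms by environment: 2× n (aromatic, H0) → no; 4× c (aromatic, H0) → match; 1× C (H0) → no; 1× N (H0) → no; 2× N (H1) → no; 4× C (H3) → no; 1× C (H1) → no.
That gives 4 matching atoms.

4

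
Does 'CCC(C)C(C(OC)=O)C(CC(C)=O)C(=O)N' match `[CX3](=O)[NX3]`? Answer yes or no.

Yes

The pattern [CX3](=O)[NX3] describes a carbonyl carbon bonded to a trivalent nitrogen — an amide.
The molecule carries a primary amide (-C(=O)NH2), whose atoms satisfy every constraint of the query, so the pattern matches.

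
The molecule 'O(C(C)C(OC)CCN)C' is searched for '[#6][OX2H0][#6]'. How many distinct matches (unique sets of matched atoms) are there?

2

[#6][OX2H0][#6] is the SMARTS for an ether: an aliphatic oxygen bridging two carbons with no H on the oxygen.
The molecule carries 2 separate instances of a methoxy ether (-OCH3) meeting every constraint; each maps to a distinct set of atoms, giving 2 matches.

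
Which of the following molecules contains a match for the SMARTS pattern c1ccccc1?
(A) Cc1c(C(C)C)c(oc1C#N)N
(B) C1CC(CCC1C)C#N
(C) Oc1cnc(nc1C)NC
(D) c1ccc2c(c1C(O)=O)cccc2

D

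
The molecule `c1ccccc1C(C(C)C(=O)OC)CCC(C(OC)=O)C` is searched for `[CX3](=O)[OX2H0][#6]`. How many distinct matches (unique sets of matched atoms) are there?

2

[CX3](=O)[OX2H0][#6] is the SMARTS for an ester: a carbonyl carbon bonded to an oxygen that is itself bonded to carbon (no H on that O).
The molecule carries 2 separate instances of a methyl-ester group (-C(=O)OCH3) meeting every constraint; each maps to a distinct set of atoms, giving 2 matches.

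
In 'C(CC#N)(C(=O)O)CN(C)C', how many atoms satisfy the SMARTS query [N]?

2

The query [N] means: uppercase N matches aliphatic (non-aromatic) nitrogen only.
Check the 11 heavy atoms by environment: 7× C → no; 2× N → match; 2× O → no.
That gives 2 matching atoms.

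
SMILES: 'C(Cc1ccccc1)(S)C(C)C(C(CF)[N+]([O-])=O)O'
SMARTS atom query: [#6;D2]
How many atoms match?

7

The query [#6;D2] means: any carbon bonded to exactly two heavy atoms.
Check the 19 heavy atoms by environment: 2× C (D2) → match; 4× C (D3) → no; 1× C (D1) → no; 1× N (charge +1, D3) → no; 1× O (charge -1, D1) → no; 2× O (D1) → no; 1× F (D1) → no; 1× c (aromatic, D3) → no; 5× c (aromatic, D2) → match; 1× S (D1) → no.
Summing the matching environments: 2 + 5 = 7 matching atoms.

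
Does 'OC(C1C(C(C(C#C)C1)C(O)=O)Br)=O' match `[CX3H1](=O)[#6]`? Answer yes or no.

No

The pattern [CX3H1](=O)[#6] describes an sp2 carbon with one H, double-bonded to O and single-bonded to carbon — an aldehyde.
The closest candidate here is a carboxylic acid group (-C(=O)OH), but the carbonyl carbon has H0 and is bonded to O, not H1. No other fragment satisfies the full query, so there is no match.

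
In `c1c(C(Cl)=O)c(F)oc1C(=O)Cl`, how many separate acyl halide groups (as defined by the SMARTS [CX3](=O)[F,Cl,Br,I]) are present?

[CX3](=O)[F,Cl,Br,I] is the SMARTS for an acyl halide: a carbonyl carbon bonded to a halogen.
The molecule carries 2 separate instances of an acyl chloride (-C(=O)Cl) meeting every constraint; each maps to a distinct set of atoms, giving 2 matches.

2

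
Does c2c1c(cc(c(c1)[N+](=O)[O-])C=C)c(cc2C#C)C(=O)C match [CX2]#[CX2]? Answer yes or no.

Yes

The pattern [CX2]#[CX2] describes a carbon-carbon triple bond — an alkyne.
The molecule carries an ethynyl group (-C#CH), whose atoms satisfy every constraint of the query, so the pattern matches.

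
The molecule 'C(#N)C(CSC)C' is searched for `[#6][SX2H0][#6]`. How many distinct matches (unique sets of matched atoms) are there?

[#6][SX2H0][#6] is the SMARTS for a thioether: an aliphatic sulfur bridging two carbons with no H on the sulfur.
Exactly one fragment in the molecule meets all constraints, giving 1 match.

1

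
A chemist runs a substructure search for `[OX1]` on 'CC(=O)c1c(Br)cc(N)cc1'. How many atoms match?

1

The query [OX1] means: aliphatic oxygen with one total connection — typically a carbonyl =O or an oxide.
Check the 11 heavy atoms by environment: 6× c (aromatic, X3) → no; 1× C (X3) → no; 1× O (X1) → match; 1× C (X4) → no; 1× N (X3) → no; 1× Br (X1) → no.
That gives 1 matching atom.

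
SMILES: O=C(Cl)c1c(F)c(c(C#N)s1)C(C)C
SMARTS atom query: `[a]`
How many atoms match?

5

The query [a] means: a matches any aromatic atom.
Check the 14 heavy atoms by environment: 1× s (aromatic) → match; 4× c (aromatic) → match; 5× C → no; 1× N → no; 1× O → no; 1× Cl → no; 1× F → no.
Summing the matching environments: 1 + 4 = 5 matching atoms.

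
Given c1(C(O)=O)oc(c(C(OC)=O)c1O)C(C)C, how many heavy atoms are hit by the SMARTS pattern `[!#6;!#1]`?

6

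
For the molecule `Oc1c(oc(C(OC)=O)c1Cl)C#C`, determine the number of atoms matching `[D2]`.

3

Check the 13 heavy atoms by environment: 1× o (aromatic, D2) → match; 4× c (aromatic, D3) → no; 2× O (D1) → no; 1× Cl (D1) → no; 1× C (D3) → no; 1× O (D2) → match; 2× C (D1) → no; 1× C (D2) → match.
Summing the matching environments: 1 + 1 + 1 = 3 matching atoms.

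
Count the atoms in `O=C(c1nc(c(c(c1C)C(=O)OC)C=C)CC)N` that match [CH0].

2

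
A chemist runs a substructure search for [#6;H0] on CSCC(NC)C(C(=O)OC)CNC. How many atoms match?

1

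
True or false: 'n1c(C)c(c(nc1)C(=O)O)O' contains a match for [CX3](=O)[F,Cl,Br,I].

False

The pattern [CX3](=O)[F,Cl,Br,I] describes a carbonyl carbon bonded to a halogen — an acyl halide.
The closest candidate here is a carboxylic acid group (-C(=O)OH), but the carbonyl is bonded to -OH, not to a halogen. No other fragment satisfies the full query, so there is no match.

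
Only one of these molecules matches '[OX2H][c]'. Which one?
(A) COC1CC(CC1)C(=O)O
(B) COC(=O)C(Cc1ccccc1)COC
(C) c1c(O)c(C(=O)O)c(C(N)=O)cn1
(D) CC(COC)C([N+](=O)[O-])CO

C

[OX2H][c] describes a hydroxyl oxygen attached to an aromatic carbon (a phenol).
(A) has a methoxy ether (-OCH3) but the oxygen has H0, not H1.
(B) has a methoxy ether (-OCH3) but the oxygen has H0, not H1.
(C) contains a hydroxyl group (-OH), which satisfies every atom and bond constraint.
(D) has a hydroxyl group (-OH) but the -OH is on an aliphatic carbon, not an aromatic c.
So the answer is (C).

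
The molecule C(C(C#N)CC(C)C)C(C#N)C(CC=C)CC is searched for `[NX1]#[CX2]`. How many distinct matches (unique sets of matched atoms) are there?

2

[NX1]#[CX2] is the SMARTS for a nitrile: a nitrogen triple-bonded to a two-connected carbon.
The molecule carries 2 separate instances of a nitrile (-C#N) meeting every constraint; each maps to a distinct set of atoms, giving 2 matches.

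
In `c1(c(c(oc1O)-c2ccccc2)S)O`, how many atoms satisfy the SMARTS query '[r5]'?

5

The query [r5] means: r5 matches atoms in a five-membered ring.
Check the 14 heavy atoms by environment: 1× o (aromatic, in 5-ring) → match; 4× c (aromatic, in 5-ring) → match; 1× S (acyclic) → no; 6× c (aromatic, in 6-ring) → no; 2× O (acyclic) → no.
Summing the matching environments: 1 + 4 = 5 matching atoms.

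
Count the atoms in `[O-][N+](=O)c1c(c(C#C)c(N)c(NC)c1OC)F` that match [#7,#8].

6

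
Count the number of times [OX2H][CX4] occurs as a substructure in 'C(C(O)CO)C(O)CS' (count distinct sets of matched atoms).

[OX2H][CX4] is the SMARTS for an aliphatic alcohol: a hydroxyl oxygen bound to an sp3 (X4) carbon.
The molecule carries 3 separate instances of a hydroxyl group (-OH) meeting every constraint; each maps to a distinct set of atoms, giving 3 matches.

3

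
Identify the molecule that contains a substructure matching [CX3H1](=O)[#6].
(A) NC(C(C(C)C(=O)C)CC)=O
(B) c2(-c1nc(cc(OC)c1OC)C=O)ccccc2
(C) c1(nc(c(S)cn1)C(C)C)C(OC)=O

B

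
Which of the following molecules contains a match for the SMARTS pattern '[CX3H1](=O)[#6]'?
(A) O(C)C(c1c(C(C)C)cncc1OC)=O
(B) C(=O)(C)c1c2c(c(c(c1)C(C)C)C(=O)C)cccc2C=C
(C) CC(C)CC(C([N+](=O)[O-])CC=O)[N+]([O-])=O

C

[CX3H1](=O)[#6] describes an sp2 carbon with one H, double-bonded to O and single-bonded to carbon (an aldehyde).
(A) has a methyl-ester group (-C(=O)OCH3) but the carbonyl carbon has H0, not H1.
(B) has an acetyl/ketone group (-C(=O)CH3) but the carbonyl carbon has H0 (two carbon neighbours), not H1.
(C) contains an aldehyde (-CHO), which satisfies every atom and bond constraint.
So the answer is (C).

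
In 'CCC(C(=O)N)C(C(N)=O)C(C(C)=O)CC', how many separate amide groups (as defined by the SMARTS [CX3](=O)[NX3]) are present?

[CX3](=O)[NX3] is the SMARTS for an amide: a carbonyl carbon bonded to a trivalent nitrogen.
The molecule carries 2 separate instances of a primary amide (-C(=O)NH2) meeting every constraint; each maps to a distinct set of atoms, giving 2 matches.

2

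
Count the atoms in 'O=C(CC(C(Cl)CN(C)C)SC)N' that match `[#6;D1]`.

3

The query [#6;D1] means: carbon bonded to exactly one heavy atom.
Check the 13 heavy atoms by environment: 2× C (D2) → no; 3× C (D3) → no; 1× O (D1) → no; 1× N (D1) → no; 1× S (D2) → no; 3× C (D1) → match; 1× Cl (D1) → no; 1× N (D3) → no.
That gives 3 matching atoms.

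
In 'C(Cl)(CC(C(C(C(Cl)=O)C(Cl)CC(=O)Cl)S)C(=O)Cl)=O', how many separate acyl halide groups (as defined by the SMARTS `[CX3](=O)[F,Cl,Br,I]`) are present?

4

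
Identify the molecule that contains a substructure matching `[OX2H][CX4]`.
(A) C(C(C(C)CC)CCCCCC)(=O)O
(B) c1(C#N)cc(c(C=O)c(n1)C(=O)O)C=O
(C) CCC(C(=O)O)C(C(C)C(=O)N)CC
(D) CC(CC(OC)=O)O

[OX2H][CX4] describes a hydroxyl oxygen bound to an sp3 (X4) carbon (an aliphatic alcohol).
(A) has a carboxylic acid group (-C(=O)OH) but the -OH is on a CX3 carbonyl carbon, not a CX4 carbon.
(B) has a carboxylic acid group (-C(=O)OH) but the -OH is on a CX3 carbonyl carbon, not a CX4 carbon.
(C) has a carboxylic acid group (-C(=O)OH) but the -OH is on a CX3 carbonyl carbon, not a CX4 carbon.
(D) contains a hydroxyl group (-OH), which satisfies every atom and bond constraint.
So the answer is (D).

D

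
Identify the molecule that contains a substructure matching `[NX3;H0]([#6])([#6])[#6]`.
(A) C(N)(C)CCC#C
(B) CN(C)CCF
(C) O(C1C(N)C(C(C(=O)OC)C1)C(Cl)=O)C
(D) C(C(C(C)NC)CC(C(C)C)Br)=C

B

[NX3;H0]([#6])([#6])[#6] describes a trivalent nitrogen with no H, bonded to three carbons (a tertiary amine).
(A) has a primary amino group (-NH2) but the nitrogen has H2, not H0 with three carbons.
(B) contains a dimethylamino group (-N(CH3)2), which satisfies every atom and bond constraint.
(C) has a primary amino group (-NH2) but the nitrogen has H2, not H0 with three carbons.
(D) has an N-methylamino group (-NHCH3) but the nitrogen still has one H (H1), not H0.
So the answer is (B).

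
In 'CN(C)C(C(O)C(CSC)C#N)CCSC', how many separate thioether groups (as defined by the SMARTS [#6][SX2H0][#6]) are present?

2

[#6][SX2H0][#6] is the SMARTS for a thioether: an aliphatic sulfur bridging two carbons with no H on the sulfur.
The molecule carries 2 separate instances of a methylthio ether (-SCH3) meeting every constraint; each maps to a distinct set of atoms, giving 2 matches.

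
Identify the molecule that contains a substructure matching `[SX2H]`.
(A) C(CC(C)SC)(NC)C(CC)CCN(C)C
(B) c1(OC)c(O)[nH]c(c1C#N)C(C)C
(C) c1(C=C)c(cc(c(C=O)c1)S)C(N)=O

[SX2H] describes an aliphatic sulfur with two connections, one being H (a thiol).
(A) has a methylthio ether (-SCH3) but the sulfur has H0 (bonded to two carbons), not H1.
(B) has a hydroxyl group (-OH) but it is an -OH, not an -SH.
(C) contains a thiol (-SH), which satisfies every atom and bond constraint.
So the answer is (C).

C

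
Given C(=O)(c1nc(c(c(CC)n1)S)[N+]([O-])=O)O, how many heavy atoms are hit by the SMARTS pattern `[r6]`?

6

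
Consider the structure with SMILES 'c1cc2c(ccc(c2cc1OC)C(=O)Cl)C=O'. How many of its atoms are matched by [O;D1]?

The query [O;D1] means: aliphatic oxygen bonded to exactly one heavy atom.
Check the 17 heavy atoms by environment: 5× c (aromatic, D3) → no; 5× c (aromatic, D2) → no; 1× O (D2) → no; 1× C (D1) → no; 1× C (D2) → no; 2× O (D1) → match; 1× C (D3) → no; 1× Cl (D1) → no.
That gives 2 matching atoms.

2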